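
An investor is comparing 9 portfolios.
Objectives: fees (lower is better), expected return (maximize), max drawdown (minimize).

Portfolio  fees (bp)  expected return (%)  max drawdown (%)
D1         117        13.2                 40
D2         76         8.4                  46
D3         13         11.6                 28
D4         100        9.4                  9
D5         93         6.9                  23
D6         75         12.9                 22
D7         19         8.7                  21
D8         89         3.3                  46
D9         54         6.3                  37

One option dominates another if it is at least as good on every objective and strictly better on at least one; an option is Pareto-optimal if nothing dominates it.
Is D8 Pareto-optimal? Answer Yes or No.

No

D2 vs D8: fees 76≤89, expected return 8.4≥3.3, max drawdown 46≤46 — D2 is at least as good on every objective and strictly better on at least one, so D2 dominates D8.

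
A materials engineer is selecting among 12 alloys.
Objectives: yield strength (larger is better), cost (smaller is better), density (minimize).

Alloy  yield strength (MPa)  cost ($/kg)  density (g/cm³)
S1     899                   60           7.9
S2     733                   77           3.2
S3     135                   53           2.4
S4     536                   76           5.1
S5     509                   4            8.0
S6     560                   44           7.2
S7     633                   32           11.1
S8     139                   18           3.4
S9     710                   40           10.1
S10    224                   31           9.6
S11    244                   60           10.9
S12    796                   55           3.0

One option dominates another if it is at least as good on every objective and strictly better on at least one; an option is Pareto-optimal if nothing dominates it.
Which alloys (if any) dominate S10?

S5: yield strength 509≥224, cost 4≤31, density 8.0≤9.6 — dominates S10.
Others (S1, S2, S3, S4, S6, S7, S8, S9, S11, S12) are each worse than S10 on at least one objective.

S5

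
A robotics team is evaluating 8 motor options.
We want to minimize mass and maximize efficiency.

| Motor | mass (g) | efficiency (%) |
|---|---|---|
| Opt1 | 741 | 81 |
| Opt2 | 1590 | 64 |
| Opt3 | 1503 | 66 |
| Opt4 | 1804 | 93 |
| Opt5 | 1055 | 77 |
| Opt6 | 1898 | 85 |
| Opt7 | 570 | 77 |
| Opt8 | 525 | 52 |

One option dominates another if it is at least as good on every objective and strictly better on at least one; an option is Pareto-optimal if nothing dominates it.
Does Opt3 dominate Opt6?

No

Opt3 vs Opt6: Opt3 is worse on efficiency (66 vs 85), so it does not dominate Opt6.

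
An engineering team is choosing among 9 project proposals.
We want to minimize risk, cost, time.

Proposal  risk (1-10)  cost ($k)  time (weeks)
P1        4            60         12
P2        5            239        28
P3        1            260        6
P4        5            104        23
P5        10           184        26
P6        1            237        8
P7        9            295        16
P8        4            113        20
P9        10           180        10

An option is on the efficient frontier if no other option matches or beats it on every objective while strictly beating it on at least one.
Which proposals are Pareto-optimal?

P1: not dominated (best cost).
P2: dominated by P1 (risk 4≤5, cost 60≤239, time 12≤28).
P3: not dominated (best time).
P4: dominated by P1 (risk 4≤5, cost 60≤104, time 12≤23).
P5: dominated by P1 (risk 4≤10, cost 60≤184, time 12≤26).
P6: not dominated.
P7: dominated by P1 (risk 4≤9, cost 60≤295, time 12≤16).
P8: dominated by P1 (risk 4≤4, cost 60≤113, time 12≤20).
P9: not dominated.

P1, P3, P6, P9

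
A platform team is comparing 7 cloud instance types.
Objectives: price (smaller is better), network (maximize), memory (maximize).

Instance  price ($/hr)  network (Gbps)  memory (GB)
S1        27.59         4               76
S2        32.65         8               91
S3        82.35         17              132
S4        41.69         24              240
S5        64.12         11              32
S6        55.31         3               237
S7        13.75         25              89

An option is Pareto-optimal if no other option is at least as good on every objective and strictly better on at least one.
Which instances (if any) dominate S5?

S4: price 41.69≤64.12, network 24≥11, memory 240≥32 — dominates S5.
S7: price 13.75≤64.12, network 25≥11, memory 89≥32 — dominates S5.
Others (S1, S2, S3, S6) are each worse than S5 on at least one objective.

S4, S7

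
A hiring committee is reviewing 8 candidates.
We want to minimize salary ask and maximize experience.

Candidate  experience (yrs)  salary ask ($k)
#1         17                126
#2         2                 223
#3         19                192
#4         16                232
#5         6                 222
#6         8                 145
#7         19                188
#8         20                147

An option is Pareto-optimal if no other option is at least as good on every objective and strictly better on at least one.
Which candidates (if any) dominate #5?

#1, #3, #6, #7, #8

#1: experience 17≥6, salary ask 126≤222 — dominates #5.
#3: experience 19≥6, salary ask 192≤222 — dominates #5.
#6: experience 8≥6, salary ask 145≤222 — dominates #5.
#7: experience 19≥6, salary ask 188≤222 — dominates #5.
#8: experience 20≥6, salary ask 147≤222 — dominates #5.
Others (#2, #4) are each worse than #5 on at least one objective.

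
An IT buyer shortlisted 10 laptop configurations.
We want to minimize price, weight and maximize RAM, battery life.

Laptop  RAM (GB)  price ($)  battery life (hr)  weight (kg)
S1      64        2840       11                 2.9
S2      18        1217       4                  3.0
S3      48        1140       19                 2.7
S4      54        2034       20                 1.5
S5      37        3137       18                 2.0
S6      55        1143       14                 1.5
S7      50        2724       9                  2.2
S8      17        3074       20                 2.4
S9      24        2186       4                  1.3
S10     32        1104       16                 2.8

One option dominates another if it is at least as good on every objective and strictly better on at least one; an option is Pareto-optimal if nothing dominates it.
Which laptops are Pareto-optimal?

S1, S3, S4, S6, S9, S10

S1: not dominated (best RAM).
S2: dominated by S3 (RAM 48≥18, price 1140≤1217, battery life 19≥4, weight 2.7≤3.0).
S3: not dominated.
S4: not dominated.
S5: dominated by S4 (RAM 54≥37, price 2034≤3137, battery life 20≥18, weight 1.5≤2.0).
S6: not dominated.
S7: dominated by S4 (RAM 54≥50, price 2034≤2724, battery life 20≥9, weight 1.5≤2.2).
S8: dominated by S4 (RAM 54≥17, price 2034≤3074, battery life 20≥20, weight 1.5≤2.4).
S9: not dominated (best weight).
S10: not dominated (best price).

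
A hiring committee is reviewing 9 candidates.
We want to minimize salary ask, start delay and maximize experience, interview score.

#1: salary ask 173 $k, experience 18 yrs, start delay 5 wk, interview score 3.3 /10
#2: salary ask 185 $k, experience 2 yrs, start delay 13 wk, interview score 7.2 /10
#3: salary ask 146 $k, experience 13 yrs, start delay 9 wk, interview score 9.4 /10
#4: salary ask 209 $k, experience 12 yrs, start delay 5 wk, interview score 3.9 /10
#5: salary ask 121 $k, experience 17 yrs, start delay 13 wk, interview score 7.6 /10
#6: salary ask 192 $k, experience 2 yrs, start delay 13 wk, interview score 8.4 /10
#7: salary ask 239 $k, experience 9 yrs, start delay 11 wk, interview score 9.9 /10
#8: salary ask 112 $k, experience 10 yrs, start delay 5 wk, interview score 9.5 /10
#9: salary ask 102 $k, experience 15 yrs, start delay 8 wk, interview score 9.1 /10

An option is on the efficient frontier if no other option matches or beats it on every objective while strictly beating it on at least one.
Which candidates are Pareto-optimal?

#1: not dominated (best experience).
#2: dominated by #3 (salary ask 146≤185, experience 13≥2, start delay 9≤13, interview score 9.4≥7.2).
#3: not dominated.
#4: not dominated.
#5: not dominated.
#6: dominated by #3 (salary ask 146≤192, experience 13≥2, start delay 9≤13, interview score 9.4≥8.4).
#7: not dominated (best interview score).
#8: not dominated.
#9: not dominated (best salary ask).

#1, #3, #4, #5, #7, #8, #9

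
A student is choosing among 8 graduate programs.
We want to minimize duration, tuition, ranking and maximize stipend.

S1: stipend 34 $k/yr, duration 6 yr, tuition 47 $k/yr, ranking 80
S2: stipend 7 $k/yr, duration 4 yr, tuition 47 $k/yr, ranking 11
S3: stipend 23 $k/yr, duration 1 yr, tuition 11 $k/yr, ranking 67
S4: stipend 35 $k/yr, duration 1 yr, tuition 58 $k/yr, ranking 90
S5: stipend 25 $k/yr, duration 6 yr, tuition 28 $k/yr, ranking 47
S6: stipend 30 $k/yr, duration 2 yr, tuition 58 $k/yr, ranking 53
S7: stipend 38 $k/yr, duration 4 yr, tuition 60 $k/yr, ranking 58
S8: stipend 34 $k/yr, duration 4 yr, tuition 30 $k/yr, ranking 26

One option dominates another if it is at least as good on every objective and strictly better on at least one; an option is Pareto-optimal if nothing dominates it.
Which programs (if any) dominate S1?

S8

S8: stipend 34≥34, duration 4≤6, tuition 30≤47, ranking 26≤80 — dominates S1.
Others (S2, S3, S4, S5, S6, S7) are each worse than S1 on at least one objective.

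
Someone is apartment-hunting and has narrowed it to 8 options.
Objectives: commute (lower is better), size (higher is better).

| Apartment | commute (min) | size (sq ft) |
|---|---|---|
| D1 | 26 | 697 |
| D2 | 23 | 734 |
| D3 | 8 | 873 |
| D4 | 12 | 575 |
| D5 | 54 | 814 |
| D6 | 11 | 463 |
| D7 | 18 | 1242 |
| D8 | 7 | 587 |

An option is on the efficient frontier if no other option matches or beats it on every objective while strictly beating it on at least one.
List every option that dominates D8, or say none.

none

D1: worse on commute (26 vs 7).
D2: worse on commute (23 vs 7).
D3: worse on commute (8 vs 7).
D4: worse on commute (12 vs 7).
D5: worse on commute (54 vs 7).
D6: worse on commute (11 vs 7).
D7: worse on commute (18 vs 7).
No option dominates D8.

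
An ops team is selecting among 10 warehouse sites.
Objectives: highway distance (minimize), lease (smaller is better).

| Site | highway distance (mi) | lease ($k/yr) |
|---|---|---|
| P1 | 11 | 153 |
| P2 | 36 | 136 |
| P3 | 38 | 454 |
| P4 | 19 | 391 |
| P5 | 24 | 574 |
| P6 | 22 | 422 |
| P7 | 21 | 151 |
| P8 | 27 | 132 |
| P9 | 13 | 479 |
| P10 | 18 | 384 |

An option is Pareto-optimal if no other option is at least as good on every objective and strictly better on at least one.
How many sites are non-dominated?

3

P1: not dominated (best highway distance).
P2: dominated by P8 (highway distance 27≤36, lease 132≤136).
P3: dominated by P1 (highway distance 11≤38, lease 153≤454).
P4: dominated by P1 (highway distance 11≤19, lease 153≤391).
P5: dominated by P1 (highway distance 11≤24, lease 153≤574).
P6: dominated by P1 (highway distance 11≤22, lease 153≤422).
P7: not dominated.
P8: not dominated (best lease).
P9: dominated by P1 (highway distance 11≤13, lease 153≤479).
P10: dominated by P1 (highway distance 11≤18, lease 153≤384).
Pareto-optimal: P1, P7, P8 → 3.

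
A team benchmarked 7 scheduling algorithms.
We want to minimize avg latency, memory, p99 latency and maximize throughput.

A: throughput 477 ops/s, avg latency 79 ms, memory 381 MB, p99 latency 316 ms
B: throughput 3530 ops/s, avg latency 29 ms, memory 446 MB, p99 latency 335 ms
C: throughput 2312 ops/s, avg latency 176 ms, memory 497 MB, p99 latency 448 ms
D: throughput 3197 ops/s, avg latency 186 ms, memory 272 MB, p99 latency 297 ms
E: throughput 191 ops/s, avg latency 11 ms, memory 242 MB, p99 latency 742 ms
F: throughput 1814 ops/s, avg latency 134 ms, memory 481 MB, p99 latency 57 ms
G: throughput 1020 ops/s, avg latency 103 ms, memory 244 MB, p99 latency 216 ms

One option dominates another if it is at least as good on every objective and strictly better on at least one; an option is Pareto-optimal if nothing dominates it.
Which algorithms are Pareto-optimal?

A, B, D, E, F, G

A: not dominated.
B: not dominated (best throughput).
C: dominated by B (throughput 3530≥2312, avg latency 29≤176, memory 446≤497, p99 latency 335≤448).
D: not dominated.
E: not dominated (best avg latency).
F: not dominated (best p99 latency).
G: not dominated.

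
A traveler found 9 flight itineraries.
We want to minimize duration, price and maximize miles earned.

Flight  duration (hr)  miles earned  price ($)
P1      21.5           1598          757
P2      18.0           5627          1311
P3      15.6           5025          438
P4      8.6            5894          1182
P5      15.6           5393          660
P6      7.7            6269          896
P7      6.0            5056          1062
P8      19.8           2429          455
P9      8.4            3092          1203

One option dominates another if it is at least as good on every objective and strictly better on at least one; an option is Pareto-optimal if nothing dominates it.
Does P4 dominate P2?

Yes

P4 vs P2: duration 8.6≤18.0, miles earned 5894≥5627, price 1182≤1311 — P4 is at least as good on every objective with at least one strict improvement.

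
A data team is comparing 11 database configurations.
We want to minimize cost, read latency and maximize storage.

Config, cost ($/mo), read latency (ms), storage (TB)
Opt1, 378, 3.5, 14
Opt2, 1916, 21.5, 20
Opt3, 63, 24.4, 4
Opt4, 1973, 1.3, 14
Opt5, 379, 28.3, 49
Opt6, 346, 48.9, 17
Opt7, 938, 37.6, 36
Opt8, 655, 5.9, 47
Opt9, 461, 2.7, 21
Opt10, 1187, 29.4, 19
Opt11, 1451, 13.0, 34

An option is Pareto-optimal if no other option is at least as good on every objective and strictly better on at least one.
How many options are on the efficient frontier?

Opt1: not dominated.
Opt2: dominated by Opt8 (cost 655≤1916, read latency 5.9≤21.5, storage 47≥20).
Opt3: not dominated (best cost).
Opt4: not dominated (best read latency).
Opt5: not dominated (best storage).
Opt6: not dominated.
Opt7: dominated by Opt5 (cost 379≤938, read latency 28.3≤37.6, storage 49≥36).
Opt8: not dominated.
Opt9: not dominated.
Opt10: dominated by Opt5 (cost 379≤1187, read latency 28.3≤29.4, storage 49≥19).
Opt11: dominated by Opt8 (cost 655≤1451, read latency 5.9≤13.0, storage 47≥34).
Pareto-optimal: Opt1, Opt3, Opt4, Opt5, Opt6, Opt8, Opt9 → 7.

7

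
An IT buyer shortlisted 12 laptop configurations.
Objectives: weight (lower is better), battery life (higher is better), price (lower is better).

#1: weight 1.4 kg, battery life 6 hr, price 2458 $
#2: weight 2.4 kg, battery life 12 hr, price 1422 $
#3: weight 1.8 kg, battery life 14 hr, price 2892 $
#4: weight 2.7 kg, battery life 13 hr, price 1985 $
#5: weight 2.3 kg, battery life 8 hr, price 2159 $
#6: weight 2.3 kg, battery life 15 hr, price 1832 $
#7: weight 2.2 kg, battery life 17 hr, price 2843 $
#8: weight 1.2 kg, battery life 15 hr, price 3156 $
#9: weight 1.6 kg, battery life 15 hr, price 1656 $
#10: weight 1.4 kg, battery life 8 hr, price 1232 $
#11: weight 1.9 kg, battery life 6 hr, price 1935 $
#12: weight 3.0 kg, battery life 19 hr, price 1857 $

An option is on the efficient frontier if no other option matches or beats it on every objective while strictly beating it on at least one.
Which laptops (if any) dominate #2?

#1: worse on battery life (6 vs 12).
#3: worse on price (2892 vs 1422).
#4: worse on weight (2.7 vs 2.4).
#5: worse on battery life (8 vs 12).
#6: worse on price (1832 vs 1422).
#7: worse on price (2843 vs 1422).
#8: worse on price (3156 vs 1422).
#9: worse on price (1656 vs 1422).
#10: worse on battery life (8 vs 12).
#11: worse on battery life (6 vs 12).
#12: worse on weight (3.0 vs 2.4).
No option dominates #2.

none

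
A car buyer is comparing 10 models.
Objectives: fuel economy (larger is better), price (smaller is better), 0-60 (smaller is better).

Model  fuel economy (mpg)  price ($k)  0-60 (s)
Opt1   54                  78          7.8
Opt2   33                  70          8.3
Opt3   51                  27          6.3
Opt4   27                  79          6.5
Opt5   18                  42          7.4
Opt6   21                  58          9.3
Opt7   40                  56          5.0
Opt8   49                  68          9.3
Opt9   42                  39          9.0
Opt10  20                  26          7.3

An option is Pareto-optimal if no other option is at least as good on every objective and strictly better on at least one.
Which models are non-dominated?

Opt1: not dominated (best fuel economy).
Opt2: dominated by Opt3 (fuel economy 51≥33, price 27≤70, 0-60 6.3≤8.3).
Opt3: not dominated.
Opt4: dominated by Opt3 (fuel economy 51≥27, price 27≤79, 0-60 6.3≤6.5).
Opt5: dominated by Opt3 (fuel economy 51≥18, price 27≤42, 0-60 6.3≤7.4).
Opt6: dominated by Opt3 (fuel economy 51≥21, price 27≤58, 0-60 6.3≤9.3).
Opt7: not dominated (best 0-60).
Opt8: dominated by Opt3 (fuel economy 51≥49, price 27≤68, 0-60 6.3≤9.3).
Opt9: dominated by Opt3 (fuel economy 51≥42, price 27≤39, 0-60 6.3≤9.0).
Opt10: not dominated (best price).

Opt1, Opt3, Opt7, Opt10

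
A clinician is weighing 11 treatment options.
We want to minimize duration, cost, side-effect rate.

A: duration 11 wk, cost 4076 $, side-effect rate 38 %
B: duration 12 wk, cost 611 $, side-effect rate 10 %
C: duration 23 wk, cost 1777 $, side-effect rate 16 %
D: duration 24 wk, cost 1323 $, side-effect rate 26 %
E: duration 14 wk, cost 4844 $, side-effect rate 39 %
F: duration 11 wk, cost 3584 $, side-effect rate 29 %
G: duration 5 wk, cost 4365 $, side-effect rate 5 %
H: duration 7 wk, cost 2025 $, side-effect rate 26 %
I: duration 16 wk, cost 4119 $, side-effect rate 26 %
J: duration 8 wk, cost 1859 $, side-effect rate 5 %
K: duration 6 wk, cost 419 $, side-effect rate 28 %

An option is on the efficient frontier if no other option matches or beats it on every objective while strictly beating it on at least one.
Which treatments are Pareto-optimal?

A: dominated by F (duration 11≤11, cost 3584≤4076, side-effect rate 29≤38).
B: not dominated.
C: dominated by B (duration 12≤23, cost 611≤1777, side-effect rate 10≤16).
D: dominated by B (duration 12≤24, cost 611≤1323, side-effect rate 10≤26).
E: dominated by A (duration 11≤14, cost 4076≤4844, side-effect rate 38≤39).
F: dominated by H (duration 7≤11, cost 2025≤3584, side-effect rate 26≤29).
G: not dominated (best duration).
H: not dominated.
I: dominated by B (duration 12≤16, cost 611≤4119, side-effect rate 10≤26).
J: not dominated.
K: not dominated (best cost).

B, G, H, J, K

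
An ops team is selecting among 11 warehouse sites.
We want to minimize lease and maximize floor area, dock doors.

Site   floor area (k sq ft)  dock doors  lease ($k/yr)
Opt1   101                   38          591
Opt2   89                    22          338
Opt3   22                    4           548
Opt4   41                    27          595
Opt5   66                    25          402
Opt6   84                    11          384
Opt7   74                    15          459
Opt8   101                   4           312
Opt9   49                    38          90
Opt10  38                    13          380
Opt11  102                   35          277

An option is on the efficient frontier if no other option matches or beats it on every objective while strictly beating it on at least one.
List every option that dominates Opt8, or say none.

Opt11

Opt11: floor area 102≥101, dock doors 35≥4, lease 277≤312 — dominates Opt8.
Others (Opt1, Opt2, Opt3, Opt4, Opt5, Opt6, Opt7, Opt9, Opt10) are each worse than Opt8 on at least one objective.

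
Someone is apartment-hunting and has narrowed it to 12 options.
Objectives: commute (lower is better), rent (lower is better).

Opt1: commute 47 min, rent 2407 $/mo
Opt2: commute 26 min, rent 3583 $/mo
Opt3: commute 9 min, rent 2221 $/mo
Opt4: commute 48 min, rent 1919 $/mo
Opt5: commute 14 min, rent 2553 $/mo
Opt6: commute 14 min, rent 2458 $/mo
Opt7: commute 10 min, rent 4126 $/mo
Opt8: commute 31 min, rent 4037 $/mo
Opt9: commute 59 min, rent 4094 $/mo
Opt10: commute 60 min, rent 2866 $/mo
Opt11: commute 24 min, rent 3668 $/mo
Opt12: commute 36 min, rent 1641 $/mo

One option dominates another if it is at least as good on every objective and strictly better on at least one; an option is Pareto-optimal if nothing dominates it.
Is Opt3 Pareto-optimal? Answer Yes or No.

Opt1: worse on commute (47 vs 9).
Opt2: worse on commute (26 vs 9).
Opt4: worse on commute (48 vs 9).
Opt5: worse on commute (14 vs 9).
Opt6: worse on commute (14 vs 9).
Opt7: worse on commute (10 vs 9).
Opt8: worse on commute (31 vs 9).
Opt9: worse on commute (59 vs 9).
Opt10: worse on commute (60 vs 9).
Opt11: worse on commute (24 vs 9).
Opt12: worse on commute (36 vs 9).
No option is at least as good as Opt3 on every objective and strictly better on one.

Yes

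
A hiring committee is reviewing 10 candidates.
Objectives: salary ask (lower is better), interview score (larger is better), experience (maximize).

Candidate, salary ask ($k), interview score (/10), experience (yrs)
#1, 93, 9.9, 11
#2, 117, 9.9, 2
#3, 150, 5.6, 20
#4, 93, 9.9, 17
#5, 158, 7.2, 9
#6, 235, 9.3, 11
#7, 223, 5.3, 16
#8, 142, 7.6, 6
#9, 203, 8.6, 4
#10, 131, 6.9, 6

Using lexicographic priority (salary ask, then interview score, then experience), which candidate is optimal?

First minimize salary ask: best is 93, kept {#1, #4}.
Then maximize interview score: best is 9.9, kept {#1, #4}.
Then maximize experience: best is 17, kept {#4}.

#4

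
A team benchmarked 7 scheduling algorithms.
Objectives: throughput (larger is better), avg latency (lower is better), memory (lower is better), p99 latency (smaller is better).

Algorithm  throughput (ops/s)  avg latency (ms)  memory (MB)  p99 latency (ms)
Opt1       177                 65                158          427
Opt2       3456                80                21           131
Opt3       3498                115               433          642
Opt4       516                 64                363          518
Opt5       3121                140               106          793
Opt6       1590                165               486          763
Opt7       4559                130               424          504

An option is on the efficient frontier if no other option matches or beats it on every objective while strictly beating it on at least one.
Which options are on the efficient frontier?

Opt1, Opt2, Opt3, Opt4, Opt7

Opt1: not dominated.
Opt2: not dominated (best memory).
Opt3: not dominated.
Opt4: not dominated (best avg latency).
Opt5: dominated by Opt2 (throughput 3456≥3121, avg latency 80≤140, memory 21≤106, p99 latency 131≤793).
Opt6: dominated by Opt2 (throughput 3456≥1590, avg latency 80≤165, memory 21≤486, p99 latency 131≤763).
Opt7: not dominated (best throughput).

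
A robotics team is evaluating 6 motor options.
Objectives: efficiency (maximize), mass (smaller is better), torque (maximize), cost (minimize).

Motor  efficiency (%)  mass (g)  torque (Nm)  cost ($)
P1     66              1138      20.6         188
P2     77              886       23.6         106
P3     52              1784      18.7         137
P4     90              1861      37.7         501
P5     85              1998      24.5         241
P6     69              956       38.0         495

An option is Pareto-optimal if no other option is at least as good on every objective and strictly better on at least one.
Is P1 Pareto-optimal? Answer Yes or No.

P2 vs P1: efficiency 77≥66, mass 886≤1138, torque 23.6≥20.6, cost 106≤188 — P2 is at least as good on every objective and strictly better on at least one, so P2 dominates P1.

No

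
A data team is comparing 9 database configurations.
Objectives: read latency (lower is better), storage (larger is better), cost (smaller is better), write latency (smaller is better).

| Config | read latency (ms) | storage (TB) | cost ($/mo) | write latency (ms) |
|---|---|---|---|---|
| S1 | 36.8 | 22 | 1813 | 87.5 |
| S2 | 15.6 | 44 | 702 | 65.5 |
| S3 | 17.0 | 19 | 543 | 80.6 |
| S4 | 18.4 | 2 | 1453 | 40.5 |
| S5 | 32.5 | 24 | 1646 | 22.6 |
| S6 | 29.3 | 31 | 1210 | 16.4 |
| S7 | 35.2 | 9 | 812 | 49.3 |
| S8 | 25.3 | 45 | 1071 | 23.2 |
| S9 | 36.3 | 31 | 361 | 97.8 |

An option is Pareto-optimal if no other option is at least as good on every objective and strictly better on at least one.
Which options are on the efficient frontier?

S2, S3, S4, S6, S7, S8, S9

S1: dominated by S2 (read latency 15.6≤36.8, storage 44≥22, cost 702≤1813, write latency 65.5≤87.5).
S2: not dominated (best read latency).
S3: not dominated.
S4: not dominated.
S5: dominated by S6 (read latency 29.3≤32.5, storage 31≥24, cost 1210≤1646, write latency 16.4≤22.6).
S6: not dominated (best write latency).
S7: not dominated.
S8: not dominated (best storage).
S9: not dominated (best cost).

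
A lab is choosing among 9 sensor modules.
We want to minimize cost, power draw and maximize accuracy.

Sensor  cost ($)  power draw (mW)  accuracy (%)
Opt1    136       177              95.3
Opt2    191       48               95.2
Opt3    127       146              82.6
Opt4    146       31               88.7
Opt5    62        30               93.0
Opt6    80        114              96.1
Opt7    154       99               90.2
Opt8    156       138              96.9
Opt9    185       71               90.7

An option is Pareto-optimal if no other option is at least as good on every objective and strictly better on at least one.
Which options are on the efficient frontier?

Opt1: dominated by Opt6 (cost 80≤136, power draw 114≤177, accuracy 96.1≥95.3).
Opt2: not dominated.
Opt3: dominated by Opt5 (cost 62≤127, power draw 30≤146, accuracy 93.0≥82.6).
Opt4: dominated by Opt5 (cost 62≤146, power draw 30≤31, accuracy 93.0≥88.7).
Opt5: not dominated (best cost).
Opt6: not dominated.
Opt7: dominated by Opt5 (cost 62≤154, power draw 30≤99, accuracy 93.0≥90.2).
Opt8: not dominated (best accuracy).
Opt9: dominated by Opt5 (cost 62≤185, power draw 30≤71, accuracy 93.0≥90.7).

Opt2, Opt5, Opt6, Opt8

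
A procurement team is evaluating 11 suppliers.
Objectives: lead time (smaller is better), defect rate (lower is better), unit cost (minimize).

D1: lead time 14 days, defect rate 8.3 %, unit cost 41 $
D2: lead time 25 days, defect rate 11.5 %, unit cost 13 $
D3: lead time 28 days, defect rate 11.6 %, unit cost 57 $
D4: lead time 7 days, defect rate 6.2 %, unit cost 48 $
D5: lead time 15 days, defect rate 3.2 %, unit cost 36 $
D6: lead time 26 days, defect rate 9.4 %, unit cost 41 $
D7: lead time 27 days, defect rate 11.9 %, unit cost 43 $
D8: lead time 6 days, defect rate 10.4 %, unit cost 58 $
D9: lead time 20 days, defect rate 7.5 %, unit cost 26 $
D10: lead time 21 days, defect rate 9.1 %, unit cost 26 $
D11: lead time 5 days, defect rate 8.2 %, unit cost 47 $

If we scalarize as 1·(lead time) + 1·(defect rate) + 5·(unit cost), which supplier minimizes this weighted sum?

D1: 1·14 + 1·8.3 + 5·41 = 227.3
D2: 1·25 + 1·11.5 + 5·13 = 101.5
D3: 1·28 + 1·11.6 + 5·57 = 324.6
D4: 1·7 + 1·6.2 + 5·48 = 253.2
D5: 1·15 + 1·3.2 + 5·36 = 198.2
D6: 1·26 + 1·9.4 + 5·41 = 240.4
D7: 1·27 + 1·11.9 + 5·43 = 253.9
D8: 1·6 + 1·10.4 + 5·58 = 306.4
D9: 1·20 + 1·7.5 + 5·26 = 157.5
D10: 1·21 + 1·9.1 + 5·26 = 160.1
D11: 1·5 + 1·8.2 + 5·47 = 248.2
Lowest: D2 at 101.5.

D2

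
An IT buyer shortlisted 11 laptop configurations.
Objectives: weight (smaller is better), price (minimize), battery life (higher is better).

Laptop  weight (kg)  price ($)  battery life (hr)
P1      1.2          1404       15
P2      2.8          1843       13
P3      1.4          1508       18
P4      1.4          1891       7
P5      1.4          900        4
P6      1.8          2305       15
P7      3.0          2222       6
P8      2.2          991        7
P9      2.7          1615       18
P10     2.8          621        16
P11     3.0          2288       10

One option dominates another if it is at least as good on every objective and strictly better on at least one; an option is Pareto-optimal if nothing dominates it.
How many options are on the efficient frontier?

5

P1: not dominated (best weight).
P2: dominated by P1 (weight 1.2≤2.8, price 1404≤1843, battery life 15≥13).
P3: not dominated.
P4: dominated by P1 (weight 1.2≤1.4, price 1404≤1891, battery life 15≥7).
P5: not dominated.
P6: dominated by P1 (weight 1.2≤1.8, price 1404≤2305, battery life 15≥15).
P7: dominated by P1 (weight 1.2≤3.0, price 1404≤2222, battery life 15≥6).
P8: not dominated.
P9: dominated by P3 (weight 1.4≤2.7, price 1508≤1615, battery life 18≥18).
P10: not dominated (best price).
P11: dominated by P1 (weight 1.2≤3.0, price 1404≤2288, battery life 15≥10).
Pareto-optimal: P1, P3, P5, P8, P10 → 5.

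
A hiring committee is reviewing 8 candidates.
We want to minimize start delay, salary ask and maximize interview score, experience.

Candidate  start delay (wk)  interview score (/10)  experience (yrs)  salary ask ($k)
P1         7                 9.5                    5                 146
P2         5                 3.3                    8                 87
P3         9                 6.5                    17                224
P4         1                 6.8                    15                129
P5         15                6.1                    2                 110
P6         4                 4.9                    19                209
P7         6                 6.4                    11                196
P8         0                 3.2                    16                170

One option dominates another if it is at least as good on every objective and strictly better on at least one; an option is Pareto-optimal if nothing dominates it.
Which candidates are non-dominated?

P1, P2, P3, P4, P5, P6, P8

P1: not dominated (best interview score).
P2: not dominated (best salary ask).
P3: not dominated.
P4: not dominated.
P5: not dominated.
P6: not dominated (best experience).
P7: dominated by P4 (start delay 1≤6, interview score 6.8≥6.4, experience 15≥11, salary ask 129≤196).
P8: not dominated (best start delay).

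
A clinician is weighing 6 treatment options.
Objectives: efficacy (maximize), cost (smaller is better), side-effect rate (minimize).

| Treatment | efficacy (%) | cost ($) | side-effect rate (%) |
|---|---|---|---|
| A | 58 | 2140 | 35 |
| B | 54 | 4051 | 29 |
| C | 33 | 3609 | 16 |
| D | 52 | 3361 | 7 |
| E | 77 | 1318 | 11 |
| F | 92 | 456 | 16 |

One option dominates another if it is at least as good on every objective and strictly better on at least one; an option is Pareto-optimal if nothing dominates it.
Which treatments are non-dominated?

D, E, F

A: dominated by E (efficacy 77≥58, cost 1318≤2140, side-effect rate 11≤35).
B: dominated by E (efficacy 77≥54, cost 1318≤4051, side-effect rate 11≤29).
C: dominated by D (efficacy 52≥33, cost 3361≤3609, side-effect rate 7≤16).
D: not dominated (best side-effect rate).
E: not dominated.
F: not dominated (best efficacy).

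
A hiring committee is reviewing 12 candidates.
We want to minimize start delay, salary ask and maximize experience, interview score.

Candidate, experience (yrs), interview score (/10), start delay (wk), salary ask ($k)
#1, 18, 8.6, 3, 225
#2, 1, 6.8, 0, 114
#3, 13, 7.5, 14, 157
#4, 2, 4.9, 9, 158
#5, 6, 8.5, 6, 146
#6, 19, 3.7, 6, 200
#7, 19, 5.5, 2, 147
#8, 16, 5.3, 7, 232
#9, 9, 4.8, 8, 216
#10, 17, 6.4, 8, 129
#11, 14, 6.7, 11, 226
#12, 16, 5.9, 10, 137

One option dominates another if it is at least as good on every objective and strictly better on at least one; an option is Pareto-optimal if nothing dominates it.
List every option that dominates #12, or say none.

#10

#10: experience 17≥16, interview score 6.4≥5.9, start delay 8≤10, salary ask 129≤137 — dominates #12.
Others (#1, #2, #3, #4, #5, #6, #7, #8, #9, #11) are each worse than #12 on at least one objective.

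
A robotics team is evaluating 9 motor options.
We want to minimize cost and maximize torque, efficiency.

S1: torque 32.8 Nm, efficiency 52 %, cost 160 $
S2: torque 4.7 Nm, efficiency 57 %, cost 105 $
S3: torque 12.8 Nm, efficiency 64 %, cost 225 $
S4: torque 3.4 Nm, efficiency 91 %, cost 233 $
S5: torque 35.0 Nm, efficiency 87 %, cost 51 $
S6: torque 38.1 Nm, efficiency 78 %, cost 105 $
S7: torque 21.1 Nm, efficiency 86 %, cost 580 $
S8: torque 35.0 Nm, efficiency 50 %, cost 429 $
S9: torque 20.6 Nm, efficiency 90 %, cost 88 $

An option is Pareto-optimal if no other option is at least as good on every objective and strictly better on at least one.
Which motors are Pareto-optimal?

S1: dominated by S5 (torque 35.0≥32.8, efficiency 87≥52, cost 51≤160).
S2: dominated by S5 (torque 35.0≥4.7, efficiency 87≥57, cost 51≤105).
S3: dominated by S5 (torque 35.0≥12.8, efficiency 87≥64, cost 51≤225).
S4: not dominated (best efficiency).
S5: not dominated (best cost).
S6: not dominated (best torque).
S7: dominated by S5 (torque 35.0≥21.1, efficiency 87≥86, cost 51≤580).
S8: dominated by S5 (torque 35.0≥35.0, efficiency 87≥50, cost 51≤429).
S9: not dominated.

S4, S5, S6, S9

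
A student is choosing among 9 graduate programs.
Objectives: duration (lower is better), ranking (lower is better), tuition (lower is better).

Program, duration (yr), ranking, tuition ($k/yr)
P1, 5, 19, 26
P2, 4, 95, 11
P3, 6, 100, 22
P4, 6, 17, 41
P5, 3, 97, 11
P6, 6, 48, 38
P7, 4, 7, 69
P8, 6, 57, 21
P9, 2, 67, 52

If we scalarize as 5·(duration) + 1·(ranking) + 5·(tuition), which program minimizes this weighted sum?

P5

P1: 5·5 + 1·19 + 5·26 = 174
P2: 5·4 + 1·95 + 5·11 = 170
P3: 5·6 + 1·100 + 5·22 = 240
P4: 5·6 + 1·17 + 5·41 = 252
P5: 5·3 + 1·97 + 5·11 = 167
P6: 5·6 + 1·48 + 5·38 = 268
P7: 5·4 + 1·7 + 5·69 = 372
P8: 5·6 + 1·57 + 5·21 = 192
P9: 5·2 + 1·67 + 5·52 = 337
Lowest: P5 at 167.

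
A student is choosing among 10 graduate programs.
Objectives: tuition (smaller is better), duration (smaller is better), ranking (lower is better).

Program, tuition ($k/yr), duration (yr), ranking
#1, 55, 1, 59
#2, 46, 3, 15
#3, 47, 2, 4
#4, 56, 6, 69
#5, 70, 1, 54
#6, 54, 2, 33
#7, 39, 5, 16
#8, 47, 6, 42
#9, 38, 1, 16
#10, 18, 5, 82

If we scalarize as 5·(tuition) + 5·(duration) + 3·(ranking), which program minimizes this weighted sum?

#9

#1: 5·55 + 5·1 + 3·59 = 457
#2: 5·46 + 5·3 + 3·15 = 290
#3: 5·47 + 5·2 + 3·4 = 257
#4: 5·56 + 5·6 + 3·69 = 517
#5: 5·70 + 5·1 + 3·54 = 517
#6: 5·54 + 5·2 + 3·33 = 379
#7: 5·39 + 5·5 + 3·16 = 268
#8: 5·47 + 5·6 + 3·42 = 391
#9: 5·38 + 5·1 + 3·16 = 243
#10: 5·18 + 5·5 + 3·82 = 361
Lowest: #9 at 243.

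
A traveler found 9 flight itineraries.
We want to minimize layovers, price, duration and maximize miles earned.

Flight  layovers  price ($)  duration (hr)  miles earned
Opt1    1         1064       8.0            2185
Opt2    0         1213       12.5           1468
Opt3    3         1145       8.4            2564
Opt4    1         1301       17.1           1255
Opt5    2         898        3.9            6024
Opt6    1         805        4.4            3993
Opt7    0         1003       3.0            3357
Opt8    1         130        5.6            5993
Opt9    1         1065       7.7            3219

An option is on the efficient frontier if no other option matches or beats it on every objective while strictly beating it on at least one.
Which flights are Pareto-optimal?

Opt5, Opt6, Opt7, Opt8

Opt1: dominated by Opt6 (layovers 1≤1, price 805≤1064, duration 4.4≤8.0, miles earned 3993≥2185).
Opt2: dominated by Opt7 (layovers 0≤0, price 1003≤1213, duration 3.0≤12.5, miles earned 3357≥1468).
Opt3: dominated by Opt5 (layovers 2≤3, price 898≤1145, duration 3.9≤8.4, miles earned 6024≥2564).
Opt4: dominated by Opt1 (layovers 1≤1, price 1064≤1301, duration 8.0≤17.1, miles earned 2185≥1255).
Opt5: not dominated (best miles earned).
Opt6: not dominated.
Opt7: not dominated (best duration).
Opt8: not dominated (best price).
Opt9: dominated by Opt6 (layovers 1≤1, price 805≤1065, duration 4.4≤7.7, miles earned 3993≥3219).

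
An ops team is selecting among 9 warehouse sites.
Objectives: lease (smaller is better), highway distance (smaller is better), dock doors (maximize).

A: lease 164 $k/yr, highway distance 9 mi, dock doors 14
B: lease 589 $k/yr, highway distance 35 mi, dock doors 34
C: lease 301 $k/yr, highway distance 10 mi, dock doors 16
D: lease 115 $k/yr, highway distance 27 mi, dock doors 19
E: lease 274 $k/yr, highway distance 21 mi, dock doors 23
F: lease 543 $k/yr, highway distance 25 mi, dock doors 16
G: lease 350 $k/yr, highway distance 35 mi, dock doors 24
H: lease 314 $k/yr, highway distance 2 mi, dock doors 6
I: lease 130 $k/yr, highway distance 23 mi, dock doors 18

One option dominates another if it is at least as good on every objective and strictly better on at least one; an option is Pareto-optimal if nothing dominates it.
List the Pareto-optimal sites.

A, B, C, D, E, G, H, I

A: not dominated.
B: not dominated (best dock doors).
C: not dominated.
D: not dominated (best lease).
E: not dominated.
F: dominated by C (lease 301≤543, highway distance 10≤25, dock doors 16≥16).
G: not dominated.
H: not dominated (best highway distance).
I: not dominated.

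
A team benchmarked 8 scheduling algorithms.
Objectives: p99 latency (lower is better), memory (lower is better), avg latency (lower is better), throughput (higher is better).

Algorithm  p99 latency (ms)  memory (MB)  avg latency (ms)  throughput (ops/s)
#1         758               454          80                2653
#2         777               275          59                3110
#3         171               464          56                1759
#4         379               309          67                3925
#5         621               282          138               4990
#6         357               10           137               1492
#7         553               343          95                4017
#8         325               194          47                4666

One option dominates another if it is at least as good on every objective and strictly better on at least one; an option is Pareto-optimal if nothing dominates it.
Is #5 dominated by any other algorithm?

No

#1: worse on p99 latency (758 vs 621).
#2: worse on p99 latency (777 vs 621).
#3: worse on memory (464 vs 282).
#4: worse on memory (309 vs 282).
#6: worse on throughput (1492 vs 4990).
#7: worse on memory (343 vs 282).
#8: worse on throughput (4666 vs 4990).
No option is at least as good as #5 on every objective and strictly better on one.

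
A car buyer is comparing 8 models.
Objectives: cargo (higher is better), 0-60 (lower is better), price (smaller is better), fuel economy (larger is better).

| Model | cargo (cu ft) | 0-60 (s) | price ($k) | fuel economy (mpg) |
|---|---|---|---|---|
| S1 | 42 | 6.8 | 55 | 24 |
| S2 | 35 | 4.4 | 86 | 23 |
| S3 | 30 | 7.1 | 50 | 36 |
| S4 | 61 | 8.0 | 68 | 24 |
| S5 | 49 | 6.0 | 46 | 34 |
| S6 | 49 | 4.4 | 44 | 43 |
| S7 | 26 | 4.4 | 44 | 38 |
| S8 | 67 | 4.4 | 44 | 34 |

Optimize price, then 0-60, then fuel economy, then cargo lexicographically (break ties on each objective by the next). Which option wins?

First minimize price: best is 44, kept {S6, S7, S8}.
Then minimize 0-60: best is 4.4, kept {S6, S7, S8}.
Then maximize fuel economy: best is 43, kept {S6}.

S6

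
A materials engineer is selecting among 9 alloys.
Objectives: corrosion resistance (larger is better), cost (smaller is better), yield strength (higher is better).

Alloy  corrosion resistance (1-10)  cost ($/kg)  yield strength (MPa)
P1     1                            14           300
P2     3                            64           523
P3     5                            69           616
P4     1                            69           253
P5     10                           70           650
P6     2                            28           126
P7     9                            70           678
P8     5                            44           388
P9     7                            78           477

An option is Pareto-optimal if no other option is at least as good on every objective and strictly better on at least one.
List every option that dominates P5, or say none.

none

P1: worse on corrosion resistance (1 vs 10).
P2: worse on corrosion resistance (3 vs 10).
P3: worse on corrosion resistance (5 vs 10).
P4: worse on corrosion resistance (1 vs 10).
P6: worse on corrosion resistance (2 vs 10).
P7: worse on corrosion resistance (9 vs 10).
P8: worse on corrosion resistance (5 vs 10).
P9: worse on corrosion resistance (7 vs 10).
No option dominates P5.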